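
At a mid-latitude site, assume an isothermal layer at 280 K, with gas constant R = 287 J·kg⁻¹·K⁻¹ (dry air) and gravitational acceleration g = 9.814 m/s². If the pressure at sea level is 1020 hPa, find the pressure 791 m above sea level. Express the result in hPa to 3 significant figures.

P ≈ 926 hPa

Scale height: H = RT/g = 287 × 280 / 9.814 = 8188.3 m.
Barometric formula: P = P₀ exp(−z/H).
z/H = 791.00/8188.3 = 0.096601; exp(−0.096601) = 0.90792.
P = 1020 × 0.90792 = 926.08 hPa.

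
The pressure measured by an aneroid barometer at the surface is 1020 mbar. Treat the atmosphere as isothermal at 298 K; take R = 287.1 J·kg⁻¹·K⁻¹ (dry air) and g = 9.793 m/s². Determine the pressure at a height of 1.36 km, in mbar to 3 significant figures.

P ≈ 873 mbar

Scale height: H = RT/g = 287.1 × 298 / 9.793 = 8736.4 m.
Barometric formula: P = P₀ exp(−z/H).
z/H = 1360.0/8736.4 = 0.15567; exp(−0.15567) = 0.85584.
P = 1020 × 0.85584 = 872.96 mbar.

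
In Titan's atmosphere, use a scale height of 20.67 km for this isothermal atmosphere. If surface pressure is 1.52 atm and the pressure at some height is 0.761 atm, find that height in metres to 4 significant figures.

z ≈ 14300 m

Invert the barometric formula: z = H ln(P₀/P).
P₀/P = 1.52/0.761 = 1.9974; ln(1.9974) = 0.69185.
z = 20670 × 0.69185 = 14301 m.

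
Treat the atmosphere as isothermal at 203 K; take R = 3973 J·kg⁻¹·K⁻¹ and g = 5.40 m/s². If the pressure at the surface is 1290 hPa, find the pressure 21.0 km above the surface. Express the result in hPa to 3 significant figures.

P ≈ 1120 hPa

Scale height: H = RT/g = 3973 × 203 / 5.40 = 149360 m.
Barometric formula: P = P₀ exp(−z/H).
z/H = 21000/149360 = 0.14060; exp(−0.14060) = 0.86884.
P = 1290 × 0.86884 = 1120.8 hPa.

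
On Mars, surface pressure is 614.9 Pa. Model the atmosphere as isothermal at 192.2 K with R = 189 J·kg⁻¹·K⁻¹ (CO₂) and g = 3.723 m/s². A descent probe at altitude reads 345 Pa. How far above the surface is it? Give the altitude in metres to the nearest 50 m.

z ≈ 5650 m

Scale height: H = RT/g = 189 × 192.2 / 3.723 = 9757.1 m.
Invert the barometric formula: z = H ln(P₀/P).
P₀/P = 614.9/345 = 1.7823; ln(1.7823) = 0.57790.
z = 9757.1 × 0.57790 = 5638.6 m.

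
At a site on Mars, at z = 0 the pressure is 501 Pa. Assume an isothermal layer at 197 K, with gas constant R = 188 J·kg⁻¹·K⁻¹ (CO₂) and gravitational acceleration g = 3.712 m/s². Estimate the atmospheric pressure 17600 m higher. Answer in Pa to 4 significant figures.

Scale height: H = RT/g = 188 × 197 / 3.712 = 9977.4 m.
Barometric formula: P = P₀ exp(−z/H).
z/H = 17600/9977.4 = 1.7640; exp(−1.7640) = 0.17136.
P = 501 × 0.17136 = 85.851 Pa.

P ≈ 85.85 Pa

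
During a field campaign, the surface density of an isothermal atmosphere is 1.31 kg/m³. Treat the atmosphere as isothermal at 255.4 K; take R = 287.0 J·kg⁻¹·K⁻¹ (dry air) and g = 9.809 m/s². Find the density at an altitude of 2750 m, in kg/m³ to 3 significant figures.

ρ ≈ 0.907 kg/m³

Scale height: H = RT/g = 287.0 × 255.4 / 9.809 = 7472.7 m.
In an isothermal atmosphere, density decays like pressure: ρ = ρ₀ exp(−z/H).
z/H = 2750.0/7472.7 = 0.36801; exp(−0.36801) = 0.69211.
ρ = 1.31 × 0.69211 = 0.90666 kg/m³.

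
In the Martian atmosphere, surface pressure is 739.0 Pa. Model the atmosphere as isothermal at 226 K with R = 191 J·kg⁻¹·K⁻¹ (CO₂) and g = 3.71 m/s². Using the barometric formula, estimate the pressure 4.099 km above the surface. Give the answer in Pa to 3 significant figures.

P ≈ 520 Pa

Scale height: H = RT/g = 191 × 226 / 3.71 = 11635 m.
Barometric formula: P = P₀ exp(−z/H).
z/H = 4099.0/11635 = 0.35230; exp(−0.35230) = 0.70307.
P = 739.0 × 0.70307 = 519.57 Pa.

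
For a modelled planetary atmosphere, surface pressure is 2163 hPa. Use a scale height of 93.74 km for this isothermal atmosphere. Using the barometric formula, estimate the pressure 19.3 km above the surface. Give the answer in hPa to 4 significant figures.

Barometric formula: P = P₀ exp(−z/H).
z/H = 19300/93740 = 0.20589; exp(−0.20589) = 0.81392.
P = 2163 × 0.81392 = 1760.5 hPa.

P ≈ 1761 hPa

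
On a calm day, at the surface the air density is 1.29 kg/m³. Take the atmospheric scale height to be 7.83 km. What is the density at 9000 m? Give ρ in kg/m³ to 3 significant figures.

ρ ≈ 0.409 kg/m³

In an isothermal atmosphere, density decays like pressure: ρ = ρ₀ exp(−z/H).
z/H = 9000.0/7830.0 = 1.1494; exp(−1.1494) = 0.31683.
ρ = 1.29 × 0.31683 = 0.40871 kg/m³.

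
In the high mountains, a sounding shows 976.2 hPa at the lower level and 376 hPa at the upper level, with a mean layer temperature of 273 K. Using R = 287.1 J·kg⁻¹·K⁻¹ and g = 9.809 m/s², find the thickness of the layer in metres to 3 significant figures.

Δz ≈ 7620 m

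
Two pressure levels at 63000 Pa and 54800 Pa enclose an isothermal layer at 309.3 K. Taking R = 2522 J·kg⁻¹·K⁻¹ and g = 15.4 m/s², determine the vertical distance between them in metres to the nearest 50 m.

Hypsometric equation: Δz = (R T̄/g) ln(P₁/P₂).
R T̄/g = 2522 × 309.3 / 15.4 = 50653 m.
ln(63000/54800) = ln(1.1496) = 0.13941.
Δz = 50653 × 0.13941 = 7061.5 m.

Δz ≈ 7050 m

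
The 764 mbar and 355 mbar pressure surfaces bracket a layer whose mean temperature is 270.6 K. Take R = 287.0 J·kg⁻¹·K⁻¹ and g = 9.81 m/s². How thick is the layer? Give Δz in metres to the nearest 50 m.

Δz ≈ 6050 m

Hypsometric equation: Δz = (R T̄/g) ln(P₁/P₂).
R T̄/g = 287.0 × 270.6 / 9.81 = 7916.6 m.
ln(764/355) = ln(2.1521) = 0.76644.
Δz = 7916.6 × 0.76644 = 6067.6 m.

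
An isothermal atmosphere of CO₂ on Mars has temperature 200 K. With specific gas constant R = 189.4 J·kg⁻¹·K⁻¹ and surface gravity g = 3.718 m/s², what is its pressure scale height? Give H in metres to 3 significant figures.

H ≈ 10200 m

The scale height of an isothermal atmosphere is H = RT/g.
H = 189.4 × 200 / 3.718 = 37880/3.718 = 10188 m.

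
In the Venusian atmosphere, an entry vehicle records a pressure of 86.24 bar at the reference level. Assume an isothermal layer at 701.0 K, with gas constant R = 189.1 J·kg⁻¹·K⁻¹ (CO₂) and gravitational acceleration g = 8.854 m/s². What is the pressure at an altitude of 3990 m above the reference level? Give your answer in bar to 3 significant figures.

Scale height: H = RT/g = 189.1 × 701.0 / 8.854 = 14972 m.
Barometric formula: P = P₀ exp(−z/H).
z/H = 3990.0/14972 = 0.26650; exp(−0.26650) = 0.76606.
P = 86.24 × 0.76606 = 66.065 bar.

P ≈ 66.1 bar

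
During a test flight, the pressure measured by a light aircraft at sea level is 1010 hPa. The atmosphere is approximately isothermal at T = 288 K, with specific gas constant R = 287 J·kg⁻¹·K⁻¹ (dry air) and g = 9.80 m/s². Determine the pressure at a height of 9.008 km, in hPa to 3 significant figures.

P ≈ 347 hPa

Scale height: H = RT/g = 287 × 288 / 9.80 = 8434.3 m.
Barometric formula: P = P₀ exp(−z/H).
z/H = 9008.0/8434.3 = 1.0680; exp(−1.0680) = 0.34370.
P = 1010 × 0.34370 = 347.14 hPa.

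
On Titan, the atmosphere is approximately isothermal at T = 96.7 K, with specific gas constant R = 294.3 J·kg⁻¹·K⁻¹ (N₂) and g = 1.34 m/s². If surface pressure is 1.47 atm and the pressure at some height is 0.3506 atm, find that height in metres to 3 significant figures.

z ≈ 30400 m

Scale height: H = RT/g = 294.3 × 96.7 / 1.34 = 21238 m.
Invert the barometric formula: z = H ln(P₀/P).
P₀/P = 1.47/0.3506 = 4.1928; ln(4.1928) = 1.4334.
z = 21238 × 1.4334 = 30443 m.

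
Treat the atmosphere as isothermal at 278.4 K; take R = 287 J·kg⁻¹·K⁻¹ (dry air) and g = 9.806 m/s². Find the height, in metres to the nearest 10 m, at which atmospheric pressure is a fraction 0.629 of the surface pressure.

Scale height: H = RT/g = 287 × 278.4 / 9.806 = 8148.2 m.
Set P/P₀ = exp(−z/H) = 0.629, so z = −H ln(0.629).
−ln(0.629) = 0.46362; z = 8148.2 × 0.46362 = 3777.7 m.

z ≈ 3780 m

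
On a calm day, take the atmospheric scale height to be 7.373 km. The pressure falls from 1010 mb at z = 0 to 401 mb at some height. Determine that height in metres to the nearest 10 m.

Invert the barometric formula: z = H ln(P₀/P).
P₀/P = 1010/401 = 2.5187; ln(2.5187) = 0.92374.
z = 7373.0 × 0.92374 = 6810.7 m.

z ≈ 6810 m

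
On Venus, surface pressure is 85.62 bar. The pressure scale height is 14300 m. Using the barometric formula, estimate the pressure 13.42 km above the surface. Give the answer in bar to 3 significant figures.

P ≈ 33.5 bar

Barometric formula: P = P₀ exp(−z/H).
z/H = 13420/14300 = 0.93846; exp(−0.93846) = 0.39123.
P = 85.62 × 0.39123 = 33.497 bar.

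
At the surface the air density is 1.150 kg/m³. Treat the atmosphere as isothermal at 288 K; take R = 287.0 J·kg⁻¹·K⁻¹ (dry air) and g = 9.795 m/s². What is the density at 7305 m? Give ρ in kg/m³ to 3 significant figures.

Scale height: H = RT/g = 287.0 × 288 / 9.795 = 8438.6 m.
In an isothermal atmosphere, density decays like pressure: ρ = ρ₀ exp(−z/H).
z/H = 7305.0/8438.6 = 0.86566; exp(−0.86566) = 0.42077.
ρ = 1.150 × 0.42077 = 0.48389 kg/m³.

ρ ≈ 0.484 kg/m³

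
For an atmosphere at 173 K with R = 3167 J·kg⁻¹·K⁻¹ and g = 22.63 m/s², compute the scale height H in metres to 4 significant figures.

The scale height of an isothermal atmosphere is H = RT/g.
H = 3167 × 173 / 22.63 = 547890/22.63 = 24211 m.

H ≈ 24210 m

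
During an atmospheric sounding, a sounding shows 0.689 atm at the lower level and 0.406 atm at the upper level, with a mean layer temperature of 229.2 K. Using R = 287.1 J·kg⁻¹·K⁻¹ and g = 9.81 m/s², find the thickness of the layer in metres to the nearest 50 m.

Δz ≈ 3550 m

Hypsometric equation: Δz = (R T̄/g) ln(P₁/P₂).
R T̄/g = 287.1 × 229.2 / 9.81 = 6707.8 m.
ln(0.689/0.406) = ln(1.6970) = 0.52886.
Δz = 6707.8 × 0.52886 = 3547.5 m.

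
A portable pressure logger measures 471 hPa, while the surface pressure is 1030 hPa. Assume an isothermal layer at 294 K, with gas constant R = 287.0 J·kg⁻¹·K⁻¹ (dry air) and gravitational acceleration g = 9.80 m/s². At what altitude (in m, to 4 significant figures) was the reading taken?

z ≈ 6737 m

Scale height: H = RT/g = 287.0 × 294 / 9.80 = 8610.0 m.
Invert the barometric formula: z = H ln(P₀/P).
P₀/P = 1030/471 = 2.1868; ln(2.1868) = 0.78244.
z = 8610.0 × 0.78244 = 6736.8 m.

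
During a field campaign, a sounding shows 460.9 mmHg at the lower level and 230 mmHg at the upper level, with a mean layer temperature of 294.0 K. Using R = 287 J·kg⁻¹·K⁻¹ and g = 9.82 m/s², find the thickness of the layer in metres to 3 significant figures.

Hypsometric equation: Δz = (R T̄/g) ln(P₁/P₂).
R T̄/g = 287 × 294.0 / 9.82 = 8592.5 m.
ln(460.9/230) = ln(2.0039) = 0.69510.
Δz = 8592.5 × 0.69510 = 5972.6 m.

Δz ≈ 5970 m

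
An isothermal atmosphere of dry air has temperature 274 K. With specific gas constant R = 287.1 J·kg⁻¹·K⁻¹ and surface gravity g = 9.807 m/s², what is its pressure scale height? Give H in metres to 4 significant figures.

H ≈ 8021 m

The scale height of an isothermal atmosphere is H = RT/g.
H = 287.1 × 274 / 9.807 = 78665/9.807 = 8021.3 m.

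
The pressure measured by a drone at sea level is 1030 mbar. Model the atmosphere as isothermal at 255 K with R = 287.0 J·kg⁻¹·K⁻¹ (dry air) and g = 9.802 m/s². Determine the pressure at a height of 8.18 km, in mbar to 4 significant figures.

Scale height: H = RT/g = 287.0 × 255 / 9.802 = 7466.3 m.
Barometric formula: P = P₀ exp(−z/H).
z/H = 8180.0/7466.3 = 1.0956; exp(−1.0956) = 0.33434.
P = 1030 × 0.33434 = 344.37 mbar.

P ≈ 344.4 mbar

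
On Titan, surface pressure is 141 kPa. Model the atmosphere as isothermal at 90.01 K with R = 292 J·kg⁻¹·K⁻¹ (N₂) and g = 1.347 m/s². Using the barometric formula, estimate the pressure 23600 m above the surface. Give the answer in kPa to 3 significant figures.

P ≈ 42.1 kPa

Scale height: H = RT/g = 292 × 90.01 / 1.347 = 19512 m.
Barometric formula: P = P₀ exp(−z/H).
z/H = 23600/19512 = 1.2095; exp(−1.2095) = 0.29835.
P = 141 × 0.29835 = 42.067 kPa.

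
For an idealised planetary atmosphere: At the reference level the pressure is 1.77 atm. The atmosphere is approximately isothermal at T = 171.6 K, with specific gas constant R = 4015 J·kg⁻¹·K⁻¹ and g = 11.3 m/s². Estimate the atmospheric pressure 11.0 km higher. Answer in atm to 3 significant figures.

P ≈ 1.48 atm

Scale height: H = RT/g = 4015 × 171.6 / 11.3 = 60971 m.
Barometric formula: P = P₀ exp(−z/H).
z/H = 11000/60971 = 0.18041; exp(−0.18041) = 0.83493.
P = 1.77 × 0.83493 = 1.4778 atm.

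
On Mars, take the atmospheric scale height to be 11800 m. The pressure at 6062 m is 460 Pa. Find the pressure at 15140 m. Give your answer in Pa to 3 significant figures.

Between two levels, P₂ = P₁ exp(−Δz/H) with Δz = z₂ − z₁.
Δz = 15140 − 6062.0 = 9078.0 m; Δz/H = 9078.0/11800 = 0.76932.
P₂ = 460 × exp(−0.76932) = 460 × 0.46333 = 213.13 Pa.

P ≈ 213 Pa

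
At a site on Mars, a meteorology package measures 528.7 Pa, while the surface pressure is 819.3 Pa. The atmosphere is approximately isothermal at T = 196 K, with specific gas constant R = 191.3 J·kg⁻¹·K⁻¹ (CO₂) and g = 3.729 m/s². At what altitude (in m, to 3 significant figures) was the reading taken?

Scale height: H = RT/g = 191.3 × 196 / 3.729 = 10055 m.
Invert the barometric formula: z = H ln(P₀/P).
P₀/P = 819.3/528.7 = 1.5497; ln(1.5497) = 0.43806.
z = 10055 × 0.43806 = 4404.7 m.

z ≈ 4400 m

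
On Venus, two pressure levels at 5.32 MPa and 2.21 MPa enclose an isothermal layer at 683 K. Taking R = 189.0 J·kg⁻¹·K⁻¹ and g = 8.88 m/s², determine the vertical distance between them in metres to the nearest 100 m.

Hypsometric equation: Δz = (R T̄/g) ln(P₁/P₂).
R T̄/g = 189.0 × 683 / 8.88 = 14537 m.
ln(5.32/2.21) = ln(2.4072) = 0.87846.
Δz = 14537 × 0.87846 = 12770 m.

Δz ≈ 12800 m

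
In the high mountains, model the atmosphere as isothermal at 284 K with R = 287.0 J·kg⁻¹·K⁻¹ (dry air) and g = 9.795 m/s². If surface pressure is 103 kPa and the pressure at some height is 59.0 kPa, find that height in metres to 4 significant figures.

Scale height: H = RT/g = 287.0 × 284 / 9.795 = 8321.4 m.
Invert the barometric formula: z = H ln(P₀/P).
P₀/P = 103/59.0 = 1.7458; ln(1.7458) = 0.55721.
z = 8321.4 × 0.55721 = 4636.8 m.

z ≈ 4637 m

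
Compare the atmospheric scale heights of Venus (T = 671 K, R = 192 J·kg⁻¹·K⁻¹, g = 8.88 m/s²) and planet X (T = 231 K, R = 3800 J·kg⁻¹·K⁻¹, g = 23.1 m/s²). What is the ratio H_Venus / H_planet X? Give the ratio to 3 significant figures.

H_Venus/H_planet X ≈ 0.382

H = RT/g for each body.
H_Venus = 192 × 671 / 8.88 = 14508 m.
H_planet X = 3800 × 231 / 23.1 = 38000 m.
H_Venus/H_planet X = 14508/38000 = 0.38179.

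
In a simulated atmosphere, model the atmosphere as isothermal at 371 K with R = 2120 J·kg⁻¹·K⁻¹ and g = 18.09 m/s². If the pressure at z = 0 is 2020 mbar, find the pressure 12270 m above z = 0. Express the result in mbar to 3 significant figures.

P ≈ 1520 mbar

Scale height: H = RT/g = 2120 × 371 / 18.09 = 43478 m.
Barometric formula: P = P₀ exp(−z/H).
z/H = 12270/43478 = 0.28221; exp(−0.28221) = 0.75412.
P = 2020 × 0.75412 = 1523.3 mbar.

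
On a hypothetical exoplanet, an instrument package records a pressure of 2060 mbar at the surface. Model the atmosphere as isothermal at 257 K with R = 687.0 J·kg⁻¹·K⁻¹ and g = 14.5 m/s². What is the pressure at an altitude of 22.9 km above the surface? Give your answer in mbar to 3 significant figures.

Scale height: H = RT/g = 687.0 × 257 / 14.5 = 12176 m.
Barometric formula: P = P₀ exp(−z/H).
z/H = 22900/12176 = 1.8807; exp(−1.8807) = 0.15248.
P = 2060 × 0.15248 = 314.11 mbar.

P ≈ 314 mbar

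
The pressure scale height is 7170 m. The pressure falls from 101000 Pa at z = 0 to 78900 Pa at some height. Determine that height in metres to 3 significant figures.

z ≈ 1770 m

Invert the barometric formula: z = H ln(P₀/P).
P₀/P = 101000/78900 = 1.2801; ln(1.2801) = 0.24694.
z = 7170.0 × 0.24694 = 1770.6 m.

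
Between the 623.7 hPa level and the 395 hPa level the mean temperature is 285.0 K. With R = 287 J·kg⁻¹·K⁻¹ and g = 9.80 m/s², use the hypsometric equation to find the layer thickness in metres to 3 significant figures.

Δz ≈ 3810 m

Hypsometric equation: Δz = (R T̄/g) ln(P₁/P₂).
R T̄/g = 287 × 285.0 / 9.80 = 8346.4 m.
ln(623.7/395) = ln(1.5790) = 0.45679.
Δz = 8346.4 × 0.45679 = 3812.6 m.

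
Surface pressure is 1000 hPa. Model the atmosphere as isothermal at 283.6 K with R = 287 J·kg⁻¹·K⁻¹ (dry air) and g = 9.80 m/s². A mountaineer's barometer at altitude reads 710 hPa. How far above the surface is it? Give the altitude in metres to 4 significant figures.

Scale height: H = RT/g = 287 × 283.6 / 9.80 = 8305.4 m.
Invert the barometric formula: z = H ln(P₀/P).
P₀/P = 1000/710 = 1.4085; ln(1.4085) = 0.34253.
z = 8305.4 × 0.34253 = 2844.8 m.

z ≈ 2845 m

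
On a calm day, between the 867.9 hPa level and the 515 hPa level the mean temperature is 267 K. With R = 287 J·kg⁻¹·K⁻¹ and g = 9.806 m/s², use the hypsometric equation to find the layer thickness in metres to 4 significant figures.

Hypsometric equation: Δz = (R T̄/g) ln(P₁/P₂).
R T̄/g = 287 × 267 / 9.806 = 7814.5 m.
ln(867.9/515) = ln(1.6852) = 0.52188.
Δz = 7814.5 × 0.52188 = 4078.2 m.

Δz ≈ 4078 m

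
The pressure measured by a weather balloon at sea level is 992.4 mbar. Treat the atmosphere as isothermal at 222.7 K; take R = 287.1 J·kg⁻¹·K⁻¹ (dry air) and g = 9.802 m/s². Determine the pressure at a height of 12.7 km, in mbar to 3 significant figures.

P ≈ 142 mbar

Scale height: H = RT/g = 287.1 × 222.7 / 9.802 = 6522.9 m.
Barometric formula: P = P₀ exp(−z/H).
z/H = 12700/6522.9 = 1.9470; exp(−1.9470) = 0.14270.
P = 992.4 × 0.14270 = 141.62 mbar.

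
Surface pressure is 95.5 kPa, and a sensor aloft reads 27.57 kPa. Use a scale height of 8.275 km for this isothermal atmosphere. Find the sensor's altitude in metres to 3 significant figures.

Invert the barometric formula: z = H ln(P₀/P).
P₀/P = 95.5/27.57 = 3.4639; ln(3.4639) = 1.2424.
z = 8275.0 × 1.2424 = 10281 m.

z ≈ 10300 m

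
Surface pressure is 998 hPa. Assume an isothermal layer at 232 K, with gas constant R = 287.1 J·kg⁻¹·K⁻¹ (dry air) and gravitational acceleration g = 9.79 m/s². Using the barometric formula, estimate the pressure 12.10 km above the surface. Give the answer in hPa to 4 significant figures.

Scale height: H = RT/g = 287.1 × 232 / 9.79 = 6803.6 m.
Barometric formula: P = P₀ exp(−z/H).
z/H = 12100/6803.6 = 1.7785; exp(−1.7785) = 0.16889.
P = 998 × 0.16889 = 168.55 hPa.

P ≈ 168.6 hPa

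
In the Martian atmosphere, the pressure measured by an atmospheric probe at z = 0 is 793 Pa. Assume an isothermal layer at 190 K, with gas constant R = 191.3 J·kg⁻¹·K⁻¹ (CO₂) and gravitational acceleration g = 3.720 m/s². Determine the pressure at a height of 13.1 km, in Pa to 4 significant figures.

P ≈ 207.5 Pa

Scale height: H = RT/g = 191.3 × 190 / 3.720 = 9770.7 m.
Barometric formula: P = P₀ exp(−z/H).
z/H = 13100/9770.7 = 1.3407; exp(−1.3407) = 0.26166.
P = 793 × 0.26166 = 207.50 Pa.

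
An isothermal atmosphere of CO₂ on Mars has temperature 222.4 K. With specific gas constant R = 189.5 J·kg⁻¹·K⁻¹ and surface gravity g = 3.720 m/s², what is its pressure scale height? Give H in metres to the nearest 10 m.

H ≈ 11330 m

The scale height of an isothermal atmosphere is H = RT/g.
H = 189.5 × 222.4 / 3.720 = 42145/3.720 = 11329 m.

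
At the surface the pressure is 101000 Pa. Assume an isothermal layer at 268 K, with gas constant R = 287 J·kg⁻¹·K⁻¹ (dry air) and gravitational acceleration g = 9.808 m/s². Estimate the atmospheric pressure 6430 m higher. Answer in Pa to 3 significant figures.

P ≈ 44500 Pa

Scale height: H = RT/g = 287 × 268 / 9.808 = 7842.2 m.
Barometric formula: P = P₀ exp(−z/H).
z/H = 6430.0/7842.2 = 0.81992; exp(−0.81992) = 0.44047.
P = 101000 × 0.44047 = 44487 Pa.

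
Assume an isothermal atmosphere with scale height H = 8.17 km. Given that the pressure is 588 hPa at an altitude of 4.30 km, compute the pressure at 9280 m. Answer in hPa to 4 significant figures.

P ≈ 319.6 hPa

Between two levels, P₂ = P₁ exp(−Δz/H) with Δz = z₂ − z₁.
Δz = 9280.0 − 4300.0 = 4980.0 m; Δz/H = 4980.0/8170.0 = 0.60955.
P₂ = 588 × exp(−0.60955) = 588 × 0.54360 = 319.64 hPa.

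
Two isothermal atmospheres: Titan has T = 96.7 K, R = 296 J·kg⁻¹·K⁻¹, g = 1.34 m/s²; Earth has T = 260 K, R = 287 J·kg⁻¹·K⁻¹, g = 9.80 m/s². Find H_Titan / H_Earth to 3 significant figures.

H_Titan/H_Earth ≈ 2.81

H = RT/g for each body.
H_Titan = 296 × 96.7 / 1.34 = 21361 m.
H_Earth = 287 × 260 / 9.80 = 7614.3 m.
H_Titan/H_Earth = 21361/7614.3 = 2.8054.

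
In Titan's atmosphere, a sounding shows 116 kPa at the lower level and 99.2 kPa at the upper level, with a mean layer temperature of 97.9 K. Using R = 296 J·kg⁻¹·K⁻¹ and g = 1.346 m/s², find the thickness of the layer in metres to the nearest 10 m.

Δz ≈ 3370 m

Hypsometric equation: Δz = (R T̄/g) ln(P₁/P₂).
R T̄/g = 296 × 97.9 / 1.346 = 21529 m.
ln(116/99.2) = ln(1.1694) = 0.15649.
Δz = 21529 × 0.15649 = 3369.1 m.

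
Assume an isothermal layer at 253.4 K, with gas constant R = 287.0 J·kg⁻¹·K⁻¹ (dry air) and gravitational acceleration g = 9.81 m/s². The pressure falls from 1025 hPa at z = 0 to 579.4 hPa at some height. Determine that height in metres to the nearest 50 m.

Scale height: H = RT/g = 287.0 × 253.4 / 9.81 = 7413.4 m.
Invert the barometric formula: z = H ln(P₀/P).
P₀/P = 1025/579.4 = 1.7691; ln(1.7691) = 0.57047.
z = 7413.4 × 0.57047 = 4229.1 m.

z ≈ 4250 m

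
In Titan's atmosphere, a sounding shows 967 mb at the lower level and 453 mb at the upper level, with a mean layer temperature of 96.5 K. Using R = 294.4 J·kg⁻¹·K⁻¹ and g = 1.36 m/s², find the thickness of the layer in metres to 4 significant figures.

Δz ≈ 15840 m

Hypsometric equation: Δz = (R T̄/g) ln(P₁/P₂).
R T̄/g = 294.4 × 96.5 / 1.36 = 20889 m.
ln(967/453) = ln(2.1347) = 0.75833.
Δz = 20889 × 0.75833 = 15841 m.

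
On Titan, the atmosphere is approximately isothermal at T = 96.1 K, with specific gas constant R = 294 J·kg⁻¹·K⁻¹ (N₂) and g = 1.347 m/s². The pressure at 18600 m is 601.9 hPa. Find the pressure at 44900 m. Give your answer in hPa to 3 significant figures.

P ≈ 172 hPa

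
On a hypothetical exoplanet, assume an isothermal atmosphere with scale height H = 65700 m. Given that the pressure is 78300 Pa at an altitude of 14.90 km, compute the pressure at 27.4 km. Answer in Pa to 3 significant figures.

P ≈ 64700 Pa

Between two levels, P₂ = P₁ exp(−Δz/H) with Δz = z₂ − z₁.
Δz = 27400 − 14900 = 12500 m; Δz/H = 12500/65700 = 0.19026.
P₂ = 78300 × exp(−0.19026) = 78300 × 0.82674 = 64734 Pa.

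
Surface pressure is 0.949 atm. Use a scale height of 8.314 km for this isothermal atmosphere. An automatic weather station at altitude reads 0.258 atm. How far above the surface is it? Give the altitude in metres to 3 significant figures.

z ≈ 10800 m

Invert the barometric formula: z = H ln(P₀/P).
P₀/P = 0.949/0.258 = 3.6783; ln(3.6783) = 1.3025.
z = 8314.0 × 1.3025 = 10829 m.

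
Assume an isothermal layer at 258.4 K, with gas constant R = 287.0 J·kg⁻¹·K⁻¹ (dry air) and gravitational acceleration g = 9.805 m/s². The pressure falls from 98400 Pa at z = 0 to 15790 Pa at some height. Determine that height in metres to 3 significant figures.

z ≈ 13800 m

Scale height: H = RT/g = 287.0 × 258.4 / 9.805 = 7563.6 m.
Invert the barometric formula: z = H ln(P₀/P).
P₀/P = 98400/15790 = 6.2318; ln(6.2318) = 1.8297.
z = 7563.6 × 1.8297 = 13839 m.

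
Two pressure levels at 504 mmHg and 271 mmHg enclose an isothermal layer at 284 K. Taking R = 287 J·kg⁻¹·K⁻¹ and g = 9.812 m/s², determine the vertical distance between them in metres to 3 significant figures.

Hypsometric equation: Δz = (R T̄/g) ln(P₁/P₂).
R T̄/g = 287 × 284 / 9.812 = 8307.0 m.
ln(504/271) = ln(1.8598) = 0.62047.
Δz = 8307.0 × 0.62047 = 5154.2 m.

Δz ≈ 5150 m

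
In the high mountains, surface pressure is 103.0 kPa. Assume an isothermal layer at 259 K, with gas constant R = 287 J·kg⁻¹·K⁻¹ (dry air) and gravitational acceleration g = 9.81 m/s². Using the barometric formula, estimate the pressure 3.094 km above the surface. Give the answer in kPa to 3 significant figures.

P ≈ 68.5 kPa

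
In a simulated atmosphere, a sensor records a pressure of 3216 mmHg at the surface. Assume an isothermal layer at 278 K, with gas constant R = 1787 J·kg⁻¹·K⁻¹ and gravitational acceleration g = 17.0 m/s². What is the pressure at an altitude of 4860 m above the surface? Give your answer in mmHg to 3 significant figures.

P ≈ 2720 mmHg

Scale height: H = RT/g = 1787 × 278 / 17.0 = 29223 m.
Barometric formula: P = P₀ exp(−z/H).
z/H = 4860.0/29223 = 0.16631; exp(−0.16631) = 0.84678.
P = 3216 × 0.84678 = 2723.2 mmHg.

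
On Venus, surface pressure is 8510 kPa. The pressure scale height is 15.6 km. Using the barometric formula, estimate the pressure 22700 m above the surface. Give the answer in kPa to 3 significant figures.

Barometric formula: P = P₀ exp(−z/H).
z/H = 22700/15600 = 1.4551; exp(−1.4551) = 0.23338.
P = 8510 × 0.23338 = 1986.1 kPa.

P ≈ 1990 kPa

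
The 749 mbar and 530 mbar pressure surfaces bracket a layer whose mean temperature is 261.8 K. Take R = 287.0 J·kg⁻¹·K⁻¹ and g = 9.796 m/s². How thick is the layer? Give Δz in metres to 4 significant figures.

Δz ≈ 2653 m

Hypsometric equation: Δz = (R T̄/g) ln(P₁/P₂).
R T̄/g = 287.0 × 261.8 / 9.796 = 7670.1 m.
ln(749/530) = ln(1.4132) = 0.34586.
Δz = 7670.1 × 0.34586 = 2652.8 m.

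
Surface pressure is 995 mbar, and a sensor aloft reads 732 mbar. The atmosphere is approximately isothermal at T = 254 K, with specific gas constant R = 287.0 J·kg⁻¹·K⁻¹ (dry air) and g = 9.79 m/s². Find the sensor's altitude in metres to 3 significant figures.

Scale height: H = RT/g = 287.0 × 254 / 9.79 = 7446.2 m.
Invert the barometric formula: z = H ln(P₀/P).
P₀/P = 995/732 = 1.3593; ln(1.3593) = 0.30697.
z = 7446.2 × 0.30697 = 2285.8 m.

z ≈ 2290 m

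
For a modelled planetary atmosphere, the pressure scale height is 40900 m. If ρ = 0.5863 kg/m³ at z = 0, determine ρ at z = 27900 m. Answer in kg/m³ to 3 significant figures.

In an isothermal atmosphere, density decays like pressure: ρ = ρ₀ exp(−z/H).
z/H = 27900/40900 = 0.68215; exp(−0.68215) = 0.50553.
ρ = 0.5863 × 0.50553 = 0.29639 kg/m³.

ρ ≈ 0.296 kg/m³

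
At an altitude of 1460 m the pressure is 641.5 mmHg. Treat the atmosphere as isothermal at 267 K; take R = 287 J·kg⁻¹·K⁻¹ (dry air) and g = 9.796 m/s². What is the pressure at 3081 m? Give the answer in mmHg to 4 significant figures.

P ≈ 521.4 mmHg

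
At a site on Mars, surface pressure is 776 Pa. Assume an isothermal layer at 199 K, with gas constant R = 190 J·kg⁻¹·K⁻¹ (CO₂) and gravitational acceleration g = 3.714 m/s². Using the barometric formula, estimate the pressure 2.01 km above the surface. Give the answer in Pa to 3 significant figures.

Scale height: H = RT/g = 190 × 199 / 3.714 = 10180 m.
Barometric formula: P = P₀ exp(−z/H).
z/H = 2010.0/10180 = 0.19745; exp(−0.19745) = 0.82082.
P = 776 × 0.82082 = 636.96 Pa.

P ≈ 637 Pa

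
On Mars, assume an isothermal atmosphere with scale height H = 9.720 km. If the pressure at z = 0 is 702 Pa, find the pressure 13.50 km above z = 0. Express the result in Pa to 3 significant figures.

Barometric formula: P = P₀ exp(−z/H).
z/H = 13500/9720.0 = 1.3889; exp(−1.3889) = 0.24935.
P = 702 × 0.24935 = 175.04 Pa.

P ≈ 175 Pa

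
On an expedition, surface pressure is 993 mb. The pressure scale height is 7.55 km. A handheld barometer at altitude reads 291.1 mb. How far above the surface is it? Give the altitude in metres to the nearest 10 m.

z ≈ 9260 m

Invert the barometric formula: z = H ln(P₀/P).
P₀/P = 993/291.1 = 3.4112; ln(3.4112) = 1.2271.
z = 7550.0 × 1.2271 = 9264.6 m.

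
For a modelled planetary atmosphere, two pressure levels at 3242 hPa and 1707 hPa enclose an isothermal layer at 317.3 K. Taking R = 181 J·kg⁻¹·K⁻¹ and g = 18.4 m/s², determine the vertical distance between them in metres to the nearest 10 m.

Δz ≈ 2000 m

Hypsometric equation: Δz = (R T̄/g) ln(P₁/P₂).
R T̄/g = 181 × 317.3 / 18.4 = 3121.3 m.
ln(3242/1707) = ln(1.8992) = 0.64143.
Δz = 3121.3 × 0.64143 = 2002.1 m.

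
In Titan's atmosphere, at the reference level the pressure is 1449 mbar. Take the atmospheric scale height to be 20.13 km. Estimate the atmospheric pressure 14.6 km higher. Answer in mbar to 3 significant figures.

P ≈ 702 mbar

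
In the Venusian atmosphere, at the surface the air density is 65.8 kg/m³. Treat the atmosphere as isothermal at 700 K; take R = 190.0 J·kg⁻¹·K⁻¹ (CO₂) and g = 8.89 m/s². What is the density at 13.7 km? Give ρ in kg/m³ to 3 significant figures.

Scale height: H = RT/g = 190.0 × 700 / 8.89 = 14961 m.
In an isothermal atmosphere, density decays like pressure: ρ = ρ₀ exp(−z/H).
z/H = 13700/14961 = 0.91571; exp(−0.91571) = 0.40023.
ρ = 65.8 × 0.40023 = 26.335 kg/m³.

ρ ≈ 26.3 kg/m³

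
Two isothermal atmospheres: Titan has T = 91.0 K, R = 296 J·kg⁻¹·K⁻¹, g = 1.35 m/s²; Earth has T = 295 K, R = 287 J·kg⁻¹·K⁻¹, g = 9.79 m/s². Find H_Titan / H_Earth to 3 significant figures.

H = RT/g for each body.
H_Titan = 296 × 91.0 / 1.35 = 19953 m.
H_Earth = 287 × 295 / 9.79 = 8648.1 m.
H_Titan/H_Earth = 19953/8648.1 = 2.3072.

H_Titan/H_Earth ≈ 2.31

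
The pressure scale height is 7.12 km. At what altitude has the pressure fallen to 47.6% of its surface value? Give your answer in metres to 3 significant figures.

Set P/P₀ = exp(−z/H) = 0.476, so z = −H ln(0.476).
−ln(0.476) = 0.74234; z = 7120.0 × 0.74234 = 5285.5 m.

z ≈ 5290 m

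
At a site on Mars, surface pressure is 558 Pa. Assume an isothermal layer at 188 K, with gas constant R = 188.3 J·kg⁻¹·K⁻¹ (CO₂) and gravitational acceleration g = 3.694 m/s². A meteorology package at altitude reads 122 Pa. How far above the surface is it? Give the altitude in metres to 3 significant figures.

Scale height: H = RT/g = 188.3 × 188 / 3.694 = 9583.2 m.
Invert the barometric formula: z = H ln(P₀/P).
P₀/P = 558/122 = 4.5738; ln(4.5738) = 1.5203.
z = 9583.2 × 1.5203 = 14569 m.

z ≈ 14600 m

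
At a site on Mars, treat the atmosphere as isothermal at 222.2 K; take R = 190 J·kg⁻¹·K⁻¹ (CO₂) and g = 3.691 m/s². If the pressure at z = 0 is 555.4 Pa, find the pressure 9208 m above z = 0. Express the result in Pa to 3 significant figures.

P ≈ 248 Pa

Scale height: H = RT/g = 190 × 222.2 / 3.691 = 11438 m.
Barometric formula: P = P₀ exp(−z/H).
z/H = 9208.0/11438 = 0.80504; exp(−0.80504) = 0.44707.
P = 555.4 × 0.44707 = 248.30 Pa.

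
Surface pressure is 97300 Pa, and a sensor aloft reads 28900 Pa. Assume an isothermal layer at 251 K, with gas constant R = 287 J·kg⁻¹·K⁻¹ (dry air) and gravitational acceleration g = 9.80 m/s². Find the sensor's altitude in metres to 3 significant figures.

z ≈ 8920 m

Scale height: H = RT/g = 287 × 251 / 9.80 = 7350.7 m.
Invert the barometric formula: z = H ln(P₀/P).
P₀/P = 97300/28900 = 3.3668; ln(3.3668) = 1.2140.
z = 7350.7 × 1.2140 = 8923.7 m.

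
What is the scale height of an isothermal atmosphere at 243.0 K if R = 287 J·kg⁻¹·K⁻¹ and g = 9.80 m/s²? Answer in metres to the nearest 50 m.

H ≈ 7100 m

The scale height of an isothermal atmosphere is H = RT/g.
H = 287 × 243.0 / 9.80 = 69741/9.80 = 7116.4 m.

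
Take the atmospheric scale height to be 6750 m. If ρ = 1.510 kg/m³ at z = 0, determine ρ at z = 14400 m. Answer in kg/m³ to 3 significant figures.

In an isothermal atmosphere, density decays like pressure: ρ = ρ₀ exp(−z/H).
z/H = 14400/6750.0 = 2.1333; exp(−2.1333) = 0.11845.
ρ = 1.510 × 0.11845 = 0.17886 kg/m³.

ρ ≈ 0.179 kg/m³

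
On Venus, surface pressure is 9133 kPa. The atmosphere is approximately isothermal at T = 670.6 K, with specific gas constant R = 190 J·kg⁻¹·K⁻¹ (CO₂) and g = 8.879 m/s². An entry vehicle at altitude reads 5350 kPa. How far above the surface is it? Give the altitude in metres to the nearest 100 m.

z ≈ 7700 m

Scale height: H = RT/g = 190 × 670.6 / 8.879 = 14350 m.
Invert the barometric formula: z = H ln(P₀/P).
P₀/P = 9133/5350 = 1.7071; ln(1.7071) = 0.53480.
z = 14350 × 0.53480 = 7674.4 m.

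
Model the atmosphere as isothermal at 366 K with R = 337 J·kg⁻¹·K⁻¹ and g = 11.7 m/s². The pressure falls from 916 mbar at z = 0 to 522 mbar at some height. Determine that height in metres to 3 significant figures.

Scale height: H = RT/g = 337 × 366 / 11.7 = 10542 m.
Invert the barometric formula: z = H ln(P₀/P).
P₀/P = 916/522 = 1.7548; ln(1.7548) = 0.56235.
z = 10542 × 0.56235 = 5928.3 m.

z ≈ 5930 m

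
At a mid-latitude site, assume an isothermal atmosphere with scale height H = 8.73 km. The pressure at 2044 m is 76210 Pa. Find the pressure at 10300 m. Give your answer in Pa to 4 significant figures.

Between two levels, P₂ = P₁ exp(−Δz/H) with Δz = z₂ − z₁.
Δz = 10300 − 2044.0 = 8256.0 m; Δz/H = 8256.0/8730.0 = 0.94570.
P₂ = 76210 × exp(−0.94570) = 76210 × 0.38841 = 29601 Pa.

P ≈ 29600 Pa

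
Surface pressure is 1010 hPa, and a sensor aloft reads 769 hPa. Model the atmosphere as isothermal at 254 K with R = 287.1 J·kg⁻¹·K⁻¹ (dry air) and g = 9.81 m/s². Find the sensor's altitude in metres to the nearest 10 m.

Scale height: H = RT/g = 287.1 × 254 / 9.81 = 7433.6 m.
Invert the barometric formula: z = H ln(P₀/P).
P₀/P = 1010/769 = 1.3134; ln(1.3134) = 0.27262.
z = 7433.6 × 0.27262 = 2026.5 m.

z ≈ 2030 m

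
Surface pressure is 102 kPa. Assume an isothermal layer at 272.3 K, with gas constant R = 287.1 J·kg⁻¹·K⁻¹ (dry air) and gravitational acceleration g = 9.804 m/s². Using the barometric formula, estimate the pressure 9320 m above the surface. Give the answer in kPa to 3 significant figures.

Scale height: H = RT/g = 287.1 × 272.3 / 9.804 = 7974.0 m.
Barometric formula: P = P₀ exp(−z/H).
z/H = 9320.0/7974.0 = 1.1688; exp(−1.1688) = 0.31074.
P = 102 × 0.31074 = 31.695 kPa.

P ≈ 31.7 kPa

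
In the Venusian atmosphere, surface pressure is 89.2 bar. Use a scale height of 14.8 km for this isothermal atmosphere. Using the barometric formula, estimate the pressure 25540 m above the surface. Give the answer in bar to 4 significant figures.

P ≈ 15.88 bar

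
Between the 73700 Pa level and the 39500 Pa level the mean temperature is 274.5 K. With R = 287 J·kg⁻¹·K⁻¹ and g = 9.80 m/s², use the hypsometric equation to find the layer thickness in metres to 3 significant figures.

Hypsometric equation: Δz = (R T̄/g) ln(P₁/P₂).
R T̄/g = 287 × 274.5 / 9.80 = 8038.9 m.
ln(73700/39500) = ln(1.8658) = 0.62369.
Δz = 8038.9 × 0.62369 = 5013.8 m.

Δz ≈ 5010 m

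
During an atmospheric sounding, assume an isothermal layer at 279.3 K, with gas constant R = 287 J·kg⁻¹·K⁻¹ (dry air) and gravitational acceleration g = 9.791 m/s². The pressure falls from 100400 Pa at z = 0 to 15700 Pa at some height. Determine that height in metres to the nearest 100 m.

Scale height: H = RT/g = 287 × 279.3 / 9.791 = 8187.0 m.
Invert the barometric formula: z = H ln(P₀/P).
P₀/P = 100400/15700 = 6.3949; ln(6.3949) = 1.8555.
z = 8187.0 × 1.8555 = 15191 m.

z ≈ 15200 m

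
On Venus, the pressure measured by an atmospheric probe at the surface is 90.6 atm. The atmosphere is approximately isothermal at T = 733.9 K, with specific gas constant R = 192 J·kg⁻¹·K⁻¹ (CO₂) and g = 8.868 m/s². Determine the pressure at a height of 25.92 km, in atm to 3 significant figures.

Scale height: H = RT/g = 192 × 733.9 / 8.868 = 15890 m.
Barometric formula: P = P₀ exp(−z/H).
z/H = 25920/15890 = 1.6312; exp(−1.6312) = 0.19569.
P = 90.6 × 0.19569 = 17.730 atm.

P ≈ 17.7 atm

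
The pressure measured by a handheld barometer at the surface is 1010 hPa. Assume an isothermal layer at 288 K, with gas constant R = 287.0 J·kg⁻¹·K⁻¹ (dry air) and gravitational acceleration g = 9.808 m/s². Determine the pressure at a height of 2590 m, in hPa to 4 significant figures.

Scale height: H = RT/g = 287.0 × 288 / 9.808 = 8427.4 m.
Barometric formula: P = P₀ exp(−z/H).
z/H = 2590.0/8427.4 = 0.30733; exp(−0.30733) = 0.73541.
P = 1010 × 0.73541 = 742.76 hPa.

P ≈ 742.8 hPa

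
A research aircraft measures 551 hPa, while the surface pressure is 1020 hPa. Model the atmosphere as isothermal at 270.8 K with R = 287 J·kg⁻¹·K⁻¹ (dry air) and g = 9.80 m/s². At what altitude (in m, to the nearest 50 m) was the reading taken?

z ≈ 4900 m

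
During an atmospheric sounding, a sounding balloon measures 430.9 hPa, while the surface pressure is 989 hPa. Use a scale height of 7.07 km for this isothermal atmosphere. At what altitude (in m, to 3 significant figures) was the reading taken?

Invert the barometric formula: z = H ln(P₀/P).
P₀/P = 989/430.9 = 2.2952; ln(2.2952) = 0.83082.
z = 7070.0 × 0.83082 = 5873.9 m.

z ≈ 5870 m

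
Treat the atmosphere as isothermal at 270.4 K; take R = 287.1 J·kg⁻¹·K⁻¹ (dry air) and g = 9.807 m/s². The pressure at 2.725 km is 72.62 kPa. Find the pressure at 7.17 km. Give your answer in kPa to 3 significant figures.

P ≈ 41.4 kPa

Scale height: H = RT/g = 287.1 × 270.4 / 9.807 = 7916.0 m.
Between two levels, P₂ = P₁ exp(−Δz/H) with Δz = z₂ − z₁.
Δz = 7170.0 − 2725.0 = 4445.0 m; Δz/H = 4445.0/7916.0 = 0.56152.
P₂ = 72.62 × exp(−0.56152) = 72.62 × 0.57034 = 41.418 kPa.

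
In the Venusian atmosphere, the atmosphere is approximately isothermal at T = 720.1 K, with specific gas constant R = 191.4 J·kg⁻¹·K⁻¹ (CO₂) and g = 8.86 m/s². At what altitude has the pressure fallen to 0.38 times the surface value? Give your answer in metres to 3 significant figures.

z ≈ 15100 m

Scale height: H = RT/g = 191.4 × 720.1 / 8.86 = 15556 m.
Set P/P₀ = exp(−z/H) = 0.38, so z = −H ln(0.38).
−ln(0.38) = 0.96758; z = 15556 × 0.96758 = 15052 m.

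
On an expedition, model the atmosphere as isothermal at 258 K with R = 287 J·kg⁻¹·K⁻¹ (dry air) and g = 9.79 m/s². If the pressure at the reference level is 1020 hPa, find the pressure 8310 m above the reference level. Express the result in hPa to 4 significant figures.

Scale height: H = RT/g = 287 × 258 / 9.79 = 7563.4 m.
Barometric formula: P = P₀ exp(−z/H).
z/H = 8310.0/7563.4 = 1.0987; exp(−1.0987) = 0.33330.
P = 1020 × 0.33330 = 339.97 hPa.

P ≈ 340.0 hPa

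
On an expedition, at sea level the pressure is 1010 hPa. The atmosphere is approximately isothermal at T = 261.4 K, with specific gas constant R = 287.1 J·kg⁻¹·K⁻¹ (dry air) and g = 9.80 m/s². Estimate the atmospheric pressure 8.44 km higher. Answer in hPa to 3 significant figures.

P ≈ 335 hPa

Scale height: H = RT/g = 287.1 × 261.4 / 9.80 = 7658.0 m.
Barometric formula: P = P₀ exp(−z/H).
z/H = 8440.0/7658.0 = 1.1021; exp(−1.1021) = 0.33217.
P = 1010 × 0.33217 = 335.49 hPa.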